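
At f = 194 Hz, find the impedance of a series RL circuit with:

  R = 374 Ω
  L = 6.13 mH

Step 1 — Angular frequency: ω = 2π·f = 2π·194 = 1219 rad/s.
Step 2 — Component impedances:
  R: Z = R = 374 Ω
  L: Z = jωL = j·1219·0.00613 = 0 + j7.472 Ω
Step 3 — Series combination: Z_total = R + L = 374 + j7.472 Ω = 374.1∠1.1° Ω.

Z = 374 + j7.472 Ω = 374.1∠1.1° Ω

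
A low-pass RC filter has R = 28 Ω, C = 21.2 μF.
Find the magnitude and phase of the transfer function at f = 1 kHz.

Step 1 — Angular frequency: ω = 2π·1000 = 6283 rad/s.
Step 2 — Transfer function: H(jω) = 1/(1 + jωRC).
Step 3 — Denominator: 1 + jωRC = 1 + j·6283·28·2.12e-05 = 1 + j3.73.
Step 4 — H = 0.06707 - j0.2501.
Step 5 — Magnitude: |H| = 0.259 (-11.7 dB); phase: φ = -75.0°.

|H| = 0.259 (-11.7 dB), φ = -75.0°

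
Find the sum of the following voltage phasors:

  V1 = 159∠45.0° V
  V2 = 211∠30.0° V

Step 1 — Convert each phasor to rectangular form:
  V1 = 159·(cos(45.0°) + j·sin(45.0°)) = 112.4 + j112.4 V
  V2 = 211·(cos(30.0°) + j·sin(30.0°)) = 182.7 + j105.5 V
Step 2 — Sum components: V_total = 295.2 + j217.9 V.
Step 3 — Convert to polar: |V_total| = 366.9 V, ∠V_total = 36.4°.

V_total = 366.9∠36.4° V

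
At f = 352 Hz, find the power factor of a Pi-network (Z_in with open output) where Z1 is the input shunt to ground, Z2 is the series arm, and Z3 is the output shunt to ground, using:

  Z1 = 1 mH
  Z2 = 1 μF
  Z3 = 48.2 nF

Step 1 — Angular frequency: ω = 2π·f = 2π·352 = 2212 rad/s.
Step 2 — Component impedances:
  Z1: Z = jωL = j·2212·0.001 = 0 + j2.212 Ω
  Z2: Z = 1/(jωC) = -j/(ω·C) = 0 - j452.1 Ω
  Z3: Z = 1/(jωC) = -j/(ω·C) = 0 - j9381 Ω
Step 3 — With open output, the series arm Z2 and the output shunt Z3 appear in series to ground: Z2 + Z3 = 0 - j9833 Ω.
Step 4 — Parallel with input shunt Z1: Z_in = Z1 || (Z2 + Z3) = 0 + j2.212 Ω = 2.212∠90.0° Ω.
Step 5 — Power factor: PF = cos(φ) = Re(Z)/|Z| = -0/2.212 = -0.
Step 6 — Type: Im(Z) = 2.212 ⇒ lagging (phase φ = 90.0°).

PF = -0 (lagging, φ = 90.0°)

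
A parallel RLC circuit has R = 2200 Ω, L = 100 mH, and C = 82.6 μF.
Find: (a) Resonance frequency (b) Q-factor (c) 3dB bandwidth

Step 1 — Resonance: ω₀ = 1/√(LC) = 1/√(0.1·8.26e-05) = 347.9 rad/s.
Step 2 — f₀ = ω₀/(2π) = 55.38 Hz.
Step 3 — Parallel Q: Q = R/(ω₀L) = 2200/(347.9·0.1) = 63.23.
Step 4 — Bandwidth: Δω = ω₀/Q = 5.503 rad/s; BW = Δω/(2π) = 0.8758 Hz.

(a) f₀ = 55.38 Hz  (b) Q = 63.23  (c) BW = 0.8758 Hz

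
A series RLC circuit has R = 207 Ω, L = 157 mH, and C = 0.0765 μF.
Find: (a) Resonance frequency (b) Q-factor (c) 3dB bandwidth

Step 1 — Resonance condition Im(Z)=0 gives ω₀ = 1/√(LC).
Step 2 — ω₀ = 1/√(0.157·7.65e-08) = 9125 rad/s.
Step 3 — f₀ = ω₀/(2π) = 1452 Hz.
Step 4 — Series Q: Q = ω₀L/R = 9125·0.157/207 = 6.921.
Step 5 — 3dB bandwidth: Δω = ω₀/Q = 1318 rad/s; BW = Δω/(2π) = 209.8 Hz.

(a) f₀ = 1452 Hz  (b) Q = 6.921  (c) BW = 209.8 Hz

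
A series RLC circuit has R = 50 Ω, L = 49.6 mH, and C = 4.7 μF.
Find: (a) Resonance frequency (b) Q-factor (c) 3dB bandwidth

Step 1 — Resonance condition Im(Z)=0 gives ω₀ = 1/√(LC).
Step 2 — ω₀ = 1/√(0.0496·4.7e-06) = 2071 rad/s.
Step 3 — f₀ = ω₀/(2π) = 329.6 Hz.
Step 4 — Series Q: Q = ω₀L/R = 2071·0.0496/50 = 2.055.
Step 5 — 3dB bandwidth: Δω = ω₀/Q = 1008 rad/s; BW = Δω/(2π) = 160.4 Hz.

(a) f₀ = 329.6 Hz  (b) Q = 2.055  (c) BW = 160.4 Hz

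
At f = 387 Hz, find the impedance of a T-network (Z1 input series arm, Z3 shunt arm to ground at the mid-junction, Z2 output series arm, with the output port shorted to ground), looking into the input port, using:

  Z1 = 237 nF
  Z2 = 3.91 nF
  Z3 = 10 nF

Step 1 — Angular frequency: ω = 2π·f = 2π·387 = 2432 rad/s.
Step 2 — Component impedances:
  Z1: Z = 1/(jωC) = -j/(ω·C) = 0 - j1735 Ω
  Z2: Z = 1/(jωC) = -j/(ω·C) = 0 - j1.052e+05 Ω
  Z3: Z = 1/(jωC) = -j/(ω·C) = 0 - j4.113e+04 Ω
Step 3 — With the output port shorted to ground, the output series arm Z2 runs from the junction to ground; the shunt arm Z3 also runs from the junction to ground. They appear in parallel: Z3 || Z2 = 0 - j2.957e+04 Ω.
Step 4 — Series with input arm Z1: Z_in = Z1 + (Z3 || Z2) = 0 - j3.13e+04 Ω = 3.13e+04∠-90.0° Ω.

Z = 0 - j3.13e+04 Ω = 3.13e+04∠-90.0° Ω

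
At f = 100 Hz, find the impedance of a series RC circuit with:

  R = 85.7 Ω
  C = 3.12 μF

Step 1 — Angular frequency: ω = 2π·f = 2π·100 = 628.3 rad/s.
Step 2 — Component impedances:
  R: Z = R = 85.7 Ω
  C: Z = 1/(jωC) = -j/(ω·C) = 0 - j510.1 Ω
Step 3 — Series combination: Z_total = R + C = 85.7 - j510.1 Ω = 517.3∠-80.5° Ω.

Z = 85.7 - j510.1 Ω = 517.3∠-80.5° Ω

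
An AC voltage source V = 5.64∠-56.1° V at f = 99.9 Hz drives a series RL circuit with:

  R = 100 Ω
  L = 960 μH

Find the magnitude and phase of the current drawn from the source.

Step 1 — Angular frequency: ω = 2π·f = 2π·99.9 = 627.7 rad/s.
Step 2 — Component impedances:
  R: Z = R = 100 Ω
  L: Z = jωL = j·627.7·0.00096 = 0 + j0.6026 Ω
Step 3 — Series combination: Z_total = R + L = 100 + j0.6026 Ω = 100∠0.3° Ω.
Step 4 — Source phasor: V = 5.64∠-56.1° V = 3.146 - j4.681 V.
Step 5 — Ohm's law: I = V / Z_total = (3.146 - j4.681) / (100 + j0.6026) = 0.03117 - j0.047 A.
Step 6 — Convert to polar: |I| = 0.0564 A, ∠I = -56.4°.

I = 0.0564∠-56.4° A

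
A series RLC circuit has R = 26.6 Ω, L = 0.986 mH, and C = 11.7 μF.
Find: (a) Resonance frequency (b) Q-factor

Step 1 — Resonance condition Im(Z)=0 gives ω₀ = 1/√(LC).
Step 2 — ω₀ = 1/√(0.000986·1.17e-05) = 9310 rad/s.
Step 3 — f₀ = ω₀/(2π) = 1482 Hz.
Step 4 — Series Q: Q = ω₀L/R = 9310·0.000986/26.6 = 0.3451.

(a) f₀ = 1482 Hz  (b) Q = 0.3451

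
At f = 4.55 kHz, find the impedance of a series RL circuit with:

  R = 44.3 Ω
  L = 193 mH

Step 1 — Angular frequency: ω = 2π·f = 2π·4550 = 2.859e+04 rad/s.
Step 2 — Component impedances:
  R: Z = R = 44.3 Ω
  L: Z = jωL = j·2.859e+04·0.193 = 0 + j5518 Ω
Step 3 — Series combination: Z_total = R + L = 44.3 + j5518 Ω = 5518∠89.5° Ω.

Z = 44.3 + j5518 Ω = 5518∠89.5° Ω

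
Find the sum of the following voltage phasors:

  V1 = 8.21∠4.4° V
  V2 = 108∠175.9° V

Step 1 — Convert each phasor to rectangular form:
  V1 = 8.21·(cos(4.4°) + j·sin(4.4°)) = 8.186 + j0.6299 V
  V2 = 108·(cos(175.9°) + j·sin(175.9°)) = -107.7 + j7.722 V
Step 2 — Sum components: V_total = -99.54 + j8.352 V.
Step 3 — Convert to polar: |V_total| = 99.89 V, ∠V_total = 175.2°.

V_total = 99.89∠175.2° V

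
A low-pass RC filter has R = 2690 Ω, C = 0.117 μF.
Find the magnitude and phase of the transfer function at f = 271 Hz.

Step 1 — Angular frequency: ω = 2π·271 = 1703 rad/s.
Step 2 — Transfer function: H(jω) = 1/(1 + jωRC).
Step 3 — Denominator: 1 + jωRC = 1 + j·1703·2690·1.17e-07 = 1 + j0.5359.
Step 4 — H = 0.7769 - j0.4163.
Step 5 — Magnitude: |H| = 0.8814 (-1.1 dB); phase: φ = -28.2°.

|H| = 0.8814 (-1.1 dB), φ = -28.2°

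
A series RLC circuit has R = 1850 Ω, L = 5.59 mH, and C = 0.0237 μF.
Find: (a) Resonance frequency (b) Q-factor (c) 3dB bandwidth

Step 1 — Resonance: ω₀ = 1/√(LC) = 1/√(0.00559·2.37e-08) = 8.688e+04 rad/s.
Step 2 — f₀ = ω₀/(2π) = 1.383e+04 Hz.
Step 3 — Series Q: Q = ω₀L/R = 8.688e+04·0.00559/1850 = 0.2625.
Step 4 — Bandwidth: Δω = ω₀/Q = 3.309e+05 rad/s; BW = Δω/(2π) = 5.267e+04 Hz.

(a) f₀ = 1.383e+04 Hz  (b) Q = 0.2625  (c) BW = 5.267e+04 Hz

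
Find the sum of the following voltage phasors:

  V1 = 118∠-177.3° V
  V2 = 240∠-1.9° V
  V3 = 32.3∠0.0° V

Step 1 — Convert each phasor to rectangular form:
  V1 = 118·(cos(-177.3°) + j·sin(-177.3°)) = -117.9 - j5.559 V
  V2 = 240·(cos(-1.9°) + j·sin(-1.9°)) = 239.9 - j7.957 V
  V3 = 32.3·(cos(0.0°) + j·sin(0.0°)) = 32.3 V
Step 2 — Sum components: V_total = 154.3 - j13.52 V.
Step 3 — Convert to polar: |V_total| = 154.9 V, ∠V_total = -5.0°.

V_total = 154.9∠-5.0° V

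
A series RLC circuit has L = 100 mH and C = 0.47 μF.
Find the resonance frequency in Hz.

Step 1 — Resonance condition Im(Z)=0 gives ω₀ = 1/√(LC).
Step 2 — ω₀ = 1/√(0.1·4.7e-07) = 4613 rad/s.
Step 3 — f₀ = ω₀/(2π) = 734.1 Hz.

f₀ = 734.1 Hz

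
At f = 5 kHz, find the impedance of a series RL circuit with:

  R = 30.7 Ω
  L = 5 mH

Step 1 — Angular frequency: ω = 2π·f = 2π·5000 = 3.142e+04 rad/s.
Step 2 — Component impedances:
  R: Z = R = 30.7 Ω
  L: Z = jωL = j·3.142e+04·0.005 = 0 + j157.1 Ω
Step 3 — Series combination: Z_total = R + L = 30.7 + j157.1 Ω = 160.1∠78.9° Ω.

Z = 30.7 + j157.1 Ω = 160.1∠78.9° Ω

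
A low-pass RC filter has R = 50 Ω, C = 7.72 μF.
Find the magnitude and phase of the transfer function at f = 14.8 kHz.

Step 1 — Angular frequency: ω = 2π·1.48e+04 = 9.299e+04 rad/s.
Step 2 — Transfer function: H(jω) = 1/(1 + jωRC).
Step 3 — Denominator: 1 + jωRC = 1 + j·9.299e+04·50·7.72e-06 = 1 + j35.89.
Step 4 — H = 0.0007755 - j0.02784.
Step 5 — Magnitude: |H| = 0.02785 (-31.1 dB); phase: φ = -88.4°.

|H| = 0.02785 (-31.1 dB), φ = -88.4°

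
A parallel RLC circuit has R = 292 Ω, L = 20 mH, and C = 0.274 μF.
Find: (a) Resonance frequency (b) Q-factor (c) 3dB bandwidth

Step 1 — Resonance: ω₀ = 1/√(LC) = 1/√(0.02·2.74e-07) = 1.351e+04 rad/s.
Step 2 — f₀ = ω₀/(2π) = 2150 Hz.
Step 3 — Parallel Q: Q = R/(ω₀L) = 292/(1.351e+04·0.02) = 1.081.
Step 4 — Bandwidth: Δω = ω₀/Q = 1.25e+04 rad/s; BW = Δω/(2π) = 1989 Hz.

(a) f₀ = 2150 Hz  (b) Q = 1.081  (c) BW = 1989 Hz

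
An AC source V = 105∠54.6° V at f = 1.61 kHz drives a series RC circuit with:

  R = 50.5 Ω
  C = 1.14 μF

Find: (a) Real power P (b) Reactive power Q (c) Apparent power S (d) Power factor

Step 1 — Angular frequency: ω = 2π·f = 2π·1610 = 1.012e+04 rad/s.
Step 2 — Component impedances:
  R: Z = R = 50.5 Ω
  C: Z = 1/(jωC) = -j/(ω·C) = 0 - j86.71 Ω
Step 3 — Series combination: Z_total = R + C = 50.5 - j86.71 Ω = 100.3∠-59.8° Ω.
Step 4 — Source phasor: V = 105∠54.6° V = 60.82 + j85.59 V.
Step 5 — Current: I = V / Z = -0.432 + j0.953 A = 1.046∠114.4° A.
Step 6 — Complex power: S = V·I* = 55.29 - j94.94 VA.
Step 7 — Real power: P = Re(S) = 55.29 W.
Step 8 — Reactive power: Q = Im(S) = -94.94 VAR.
Step 9 — Apparent power: |S| = 109.9 VA.
Step 10 — Power factor: PF = P/|S| = 0.5033 (leading).

(a) P = 55.29 W  (b) Q = -94.94 VAR  (c) S = 109.9 VA  (d) PF = 0.5033 (leading)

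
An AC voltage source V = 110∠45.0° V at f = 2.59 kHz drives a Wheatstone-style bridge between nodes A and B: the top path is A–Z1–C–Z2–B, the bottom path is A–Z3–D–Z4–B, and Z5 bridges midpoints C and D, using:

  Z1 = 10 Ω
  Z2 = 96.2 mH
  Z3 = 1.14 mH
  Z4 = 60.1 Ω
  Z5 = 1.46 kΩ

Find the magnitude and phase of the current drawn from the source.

Step 1 — Angular frequency: ω = 2π·f = 2π·2590 = 1.627e+04 rad/s.
Step 2 — Component impedances:
  Z1: Z = R = 10 Ω
  Z2: Z = jωL = j·1.627e+04·0.0962 = 0 + j1566 Ω
  Z3: Z = jωL = j·1.627e+04·0.00114 = 0 + j18.55 Ω
  Z4: Z = R = 60.1 Ω
  Z5: Z = R = 1460 Ω
Step 3 — Bridge requires nodal analysis (the Z5 bridge couples midpoints C and D, so the two paths cannot be reduced to a simple series/parallel combination). Setting node B to ground and injecting 1 A at node A, the 3-node admittance system at A, C, D solves to V_A = Z_AB = 58.84 + j20.57 Ω = 62.33∠19.3° Ω.
Step 4 — Source phasor: V = 110∠45.0° V = 77.78 + j77.78 V.
Step 5 — Ohm's law: I = V / Z_total = (77.78 + j77.78) / (58.84 + j20.57) = 1.59 + j0.7662 A.
Step 6 — Convert to polar: |I| = 1.765 A, ∠I = 25.7°.

I = 1.765∠25.7° A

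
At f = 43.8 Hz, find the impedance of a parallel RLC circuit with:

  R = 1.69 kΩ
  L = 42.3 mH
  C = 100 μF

Step 1 — Angular frequency: ω = 2π·f = 2π·43.8 = 275.2 rad/s.
Step 2 — Component impedances:
  R: Z = R = 1690 Ω
  L: Z = jωL = j·275.2·0.0423 = 0 + j11.64 Ω
  C: Z = 1/(jωC) = -j/(ω·C) = 0 - j36.34 Ω
Step 3 — Parallel combination: 1/Z_total = 1/R + 1/L + 1/C; Z_total = 0.1736 + j17.13 Ω = 17.13∠89.4° Ω.

Z = 0.1736 + j17.13 Ω = 17.13∠89.4° Ω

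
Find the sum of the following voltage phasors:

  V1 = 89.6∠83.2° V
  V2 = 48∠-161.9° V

Step 1 — Convert each phasor to rectangular form:
  V1 = 89.6·(cos(83.2°) + j·sin(83.2°)) = 10.61 + j88.97 V
  V2 = 48·(cos(-161.9°) + j·sin(-161.9°)) = -45.62 - j14.91 V
Step 2 — Sum components: V_total = -35.02 + j74.06 V.
Step 3 — Convert to polar: |V_total| = 81.92 V, ∠V_total = 115.3°.

V_total = 81.92∠115.3° V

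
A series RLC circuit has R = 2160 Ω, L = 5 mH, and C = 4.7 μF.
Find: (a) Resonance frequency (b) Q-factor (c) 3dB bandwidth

Step 1 — Resonance: ω₀ = 1/√(LC) = 1/√(0.005·4.7e-06) = 6523 rad/s.
Step 2 — f₀ = ω₀/(2π) = 1038 Hz.
Step 3 — Series Q: Q = ω₀L/R = 6523·0.005/2160 = 0.0151.
Step 4 — Bandwidth: Δω = ω₀/Q = 4.32e+05 rad/s; BW = Δω/(2π) = 6.875e+04 Hz.

(a) f₀ = 1038 Hz  (b) Q = 0.0151  (c) BW = 6.875e+04 Hz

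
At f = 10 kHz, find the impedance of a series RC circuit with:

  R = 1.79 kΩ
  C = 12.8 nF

Step 1 — Angular frequency: ω = 2π·f = 2π·1e+04 = 6.283e+04 rad/s.
Step 2 — Component impedances:
  R: Z = R = 1790 Ω
  C: Z = 1/(jωC) = -j/(ω·C) = 0 - j1243 Ω
Step 3 — Series combination: Z_total = R + C = 1790 - j1243 Ω = 2179∠-34.8° Ω.

Z = 1790 - j1243 Ω = 2179∠-34.8° Ω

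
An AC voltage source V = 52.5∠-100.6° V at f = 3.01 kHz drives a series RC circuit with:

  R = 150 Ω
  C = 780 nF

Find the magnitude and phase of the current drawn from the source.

Step 1 — Angular frequency: ω = 2π·f = 2π·3010 = 1.891e+04 rad/s.
Step 2 — Component impedances:
  R: Z = R = 150 Ω
  C: Z = 1/(jωC) = -j/(ω·C) = 0 - j67.79 Ω
Step 3 — Series combination: Z_total = R + C = 150 - j67.79 Ω = 164.6∠-24.3° Ω.
Step 4 — Source phasor: V = 52.5∠-100.6° V = -9.657 - j51.6 V.
Step 5 — Ohm's law: I = V / Z_total = (-9.657 - j51.6) / (150 - j67.79) = 0.07564 - j0.3098 A.
Step 6 — Convert to polar: |I| = 0.3189 A, ∠I = -76.3°.

I = 0.3189∠-76.3° A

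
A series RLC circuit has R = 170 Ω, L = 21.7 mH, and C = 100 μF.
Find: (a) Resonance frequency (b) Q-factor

Step 1 — Resonance condition Im(Z)=0 gives ω₀ = 1/√(LC).
Step 2 — ω₀ = 1/√(0.0217·0.0001) = 678.8 rad/s.
Step 3 — f₀ = ω₀/(2π) = 108 Hz.
Step 4 — Series Q: Q = ω₀L/R = 678.8·0.0217/170 = 0.08665.

(a) f₀ = 108 Hz  (b) Q = 0.08665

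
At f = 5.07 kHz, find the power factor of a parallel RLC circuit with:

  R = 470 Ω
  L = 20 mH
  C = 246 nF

Step 1 — Angular frequency: ω = 2π·f = 2π·5070 = 3.186e+04 rad/s.
Step 2 — Component impedances:
  R: Z = R = 470 Ω
  L: Z = jωL = j·3.186e+04·0.02 = 0 + j637.1 Ω
  C: Z = 1/(jωC) = -j/(ω·C) = 0 - j127.6 Ω
Step 3 — Parallel combination: 1/Z_total = 1/R + 1/L + 1/C; Z_total = 48.58 - j143.1 Ω = 151.1∠-71.2° Ω.
Step 4 — Power factor: PF = cos(φ) = Re(Z)/|Z| = 48.58/151.1 = 0.3215.
Step 5 — Type: Im(Z) = -143.1 ⇒ leading (phase φ = -71.2°).

PF = 0.3215 (leading, φ = -71.2°)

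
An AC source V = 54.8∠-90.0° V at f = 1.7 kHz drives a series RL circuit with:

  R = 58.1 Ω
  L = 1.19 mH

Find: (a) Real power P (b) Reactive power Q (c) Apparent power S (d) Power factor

Step 1 — Angular frequency: ω = 2π·f = 2π·1700 = 1.068e+04 rad/s.
Step 2 — Component impedances:
  R: Z = R = 58.1 Ω
  L: Z = jωL = j·1.068e+04·0.00119 = 0 + j12.71 Ω
Step 3 — Series combination: Z_total = R + L = 58.1 + j12.71 Ω = 59.47∠12.3° Ω.
Step 4 — Source phasor: V = 54.8∠-90.0° V = 0 - j54.8 V.
Step 5 — Current: I = V / Z = -0.1969 - j0.9001 A = 0.9214∠-102.3° A.
Step 6 — Complex power: S = V·I* = 49.33 + j10.79 VA.
Step 7 — Real power: P = Re(S) = 49.33 W.
Step 8 — Reactive power: Q = Im(S) = 10.79 VAR.
Step 9 — Apparent power: |S| = 50.49 VA.
Step 10 — Power factor: PF = P/|S| = 0.9769 (lagging).

(a) P = 49.33 W  (b) Q = 10.79 VAR  (c) S = 50.49 VA  (d) PF = 0.9769 (lagging)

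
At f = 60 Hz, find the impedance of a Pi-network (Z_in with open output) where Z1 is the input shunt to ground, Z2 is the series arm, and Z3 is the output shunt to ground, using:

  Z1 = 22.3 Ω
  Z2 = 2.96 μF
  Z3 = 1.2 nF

Step 1 — Angular frequency: ω = 2π·f = 2π·60 = 377 rad/s.
Step 2 — Component impedances:
  Z1: Z = R = 22.3 Ω
  Z2: Z = 1/(jωC) = -j/(ω·C) = 0 - j896.1 Ω
  Z3: Z = 1/(jωC) = -j/(ω·C) = 0 - j2.21e+06 Ω
Step 3 — With open output, the series arm Z2 and the output shunt Z3 appear in series to ground: Z2 + Z3 = 0 - j2.211e+06 Ω.
Step 4 — Parallel with input shunt Z1: Z_in = Z1 || (Z2 + Z3) = 22.3 - j0.0002249 Ω = 22.3∠-0.0° Ω.

Z = 22.3 - j0.0002249 Ω = 22.3∠-0.0° Ω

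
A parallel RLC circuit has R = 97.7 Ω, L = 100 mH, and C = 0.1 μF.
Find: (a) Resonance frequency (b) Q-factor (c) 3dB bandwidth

Step 1 — Resonance: ω₀ = 1/√(LC) = 1/√(0.1·1e-07) = 1e+04 rad/s.
Step 2 — f₀ = ω₀/(2π) = 1592 Hz.
Step 3 — Parallel Q: Q = R/(ω₀L) = 97.7/(1e+04·0.1) = 0.0977.
Step 4 — Bandwidth: Δω = ω₀/Q = 1.024e+05 rad/s; BW = Δω/(2π) = 1.629e+04 Hz.

(a) f₀ = 1592 Hz  (b) Q = 0.0977  (c) BW = 1.629e+04 Hz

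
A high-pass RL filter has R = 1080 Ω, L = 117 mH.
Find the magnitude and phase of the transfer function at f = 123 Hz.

Step 1 — Angular frequency: ω = 2π·123 = 772.8 rad/s.
Step 2 — Transfer function: H(jω) = jωL/(R + jωL).
Step 3 — Numerator jωL = j·90.42; denominator R + jωL = 1080 + j90.42.
Step 4 — H = 0.006961 + j0.08314.
Step 5 — Magnitude: |H| = 0.08343 (-21.6 dB); phase: φ = 85.2°.

|H| = 0.08343 (-21.6 dB), φ = 85.2°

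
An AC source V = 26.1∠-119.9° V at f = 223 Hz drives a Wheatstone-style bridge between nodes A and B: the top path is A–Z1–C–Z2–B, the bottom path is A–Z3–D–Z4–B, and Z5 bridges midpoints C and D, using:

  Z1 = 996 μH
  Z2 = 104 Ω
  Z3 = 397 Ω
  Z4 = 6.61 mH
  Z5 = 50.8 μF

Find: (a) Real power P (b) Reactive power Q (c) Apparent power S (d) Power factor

Step 1 — Angular frequency: ω = 2π·f = 2π·223 = 1401 rad/s.
Step 2 — Component impedances:
  Z1: Z = jωL = j·1401·0.000996 = 0 + j1.396 Ω
  Z2: Z = R = 104 Ω
  Z3: Z = R = 397 Ω
  Z4: Z = jωL = j·1401·0.00661 = 0 + j9.262 Ω
  Z5: Z = 1/(jωC) = -j/(ω·C) = 0 - j14.05 Ω
Step 3 — Bridge requires nodal analysis (the Z5 bridge couples midpoints C and D, so the two paths cannot be reduced to a simple series/parallel combination). Setting node B to ground and injecting 1 A at node A, the 3-node admittance system at A, C, D solves to V_A = Z_AB = 0.6167 - j3.329 Ω = 3.385∠-79.5° Ω.
Step 4 — Source phasor: V = 26.1∠-119.9° V = -13.01 - j22.63 V.
Step 5 — Current: I = V / Z = 5.872 - j4.997 A = 7.71∠-40.4° A.
Step 6 — Complex power: S = V·I* = 36.66 - j197.9 VA.
Step 7 — Real power: P = Re(S) = 36.66 W.
Step 8 — Reactive power: Q = Im(S) = -197.9 VAR.
Step 9 — Apparent power: |S| = 201.2 VA.
Step 10 — Power factor: PF = P/|S| = 0.1822 (leading).

(a) P = 36.66 W  (b) Q = -197.9 VAR  (c) S = 201.2 VA  (d) PF = 0.1822 (leading)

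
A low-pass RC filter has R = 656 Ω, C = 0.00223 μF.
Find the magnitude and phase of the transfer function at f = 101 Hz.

Step 1 — Angular frequency: ω = 2π·101 = 634.6 rad/s.
Step 2 — Transfer function: H(jω) = 1/(1 + jωRC).
Step 3 — Denominator: 1 + jωRC = 1 + j·634.6·656·2.23e-09 = 1 + j0.0009283.
Step 4 — H = 1 - j0.0009283.
Step 5 — Magnitude: |H| = 1 (-0.0 dB); phase: φ = -0.1°.

|H| = 1 (-0.0 dB), φ = -0.1°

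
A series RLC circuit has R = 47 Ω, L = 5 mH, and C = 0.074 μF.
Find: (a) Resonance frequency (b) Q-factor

Step 1 — Resonance condition Im(Z)=0 gives ω₀ = 1/√(LC).
Step 2 — ω₀ = 1/√(0.005·7.4e-08) = 5.199e+04 rad/s.
Step 3 — f₀ = ω₀/(2π) = 8274 Hz.
Step 4 — Series Q: Q = ω₀L/R = 5.199e+04·0.005/47 = 5.531.

(a) f₀ = 8274 Hz  (b) Q = 5.531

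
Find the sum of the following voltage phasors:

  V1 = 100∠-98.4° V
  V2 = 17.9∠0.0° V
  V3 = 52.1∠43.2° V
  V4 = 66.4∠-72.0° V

Step 1 — Convert each phasor to rectangular form:
  V1 = 100·(cos(-98.4°) + j·sin(-98.4°)) = -14.61 - j98.93 V
  V2 = 17.9·(cos(0.0°) + j·sin(0.0°)) = 17.9 V
  V3 = 52.1·(cos(43.2°) + j·sin(43.2°)) = 37.98 + j35.66 V
  V4 = 66.4·(cos(-72.0°) + j·sin(-72.0°)) = 20.52 - j63.15 V
Step 2 — Sum components: V_total = 61.79 - j126.4 V.
Step 3 — Convert to polar: |V_total| = 140.7 V, ∠V_total = -64.0°.

V_total = 140.7∠-64.0° V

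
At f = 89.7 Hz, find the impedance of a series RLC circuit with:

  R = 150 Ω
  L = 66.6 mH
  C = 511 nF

Step 1 — Angular frequency: ω = 2π·f = 2π·89.7 = 563.6 rad/s.
Step 2 — Component impedances:
  R: Z = R = 150 Ω
  L: Z = jωL = j·563.6·0.0666 = 0 + j37.54 Ω
  C: Z = 1/(jωC) = -j/(ω·C) = 0 - j3472 Ω
Step 3 — Series combination: Z_total = R + L + C = 150 - j3435 Ω = 3438∠-87.5° Ω.

Z = 150 - j3435 Ω = 3438∠-87.5° Ω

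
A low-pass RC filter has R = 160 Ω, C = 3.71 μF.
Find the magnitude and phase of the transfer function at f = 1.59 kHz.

Step 1 — Angular frequency: ω = 2π·1590 = 9990 rad/s.
Step 2 — Transfer function: H(jω) = 1/(1 + jωRC).
Step 3 — Denominator: 1 + jωRC = 1 + j·9990·160·3.71e-06 = 1 + j5.93.
Step 4 — H = 0.02765 - j0.164.
Step 5 — Magnitude: |H| = 0.1663 (-15.6 dB); phase: φ = -80.4°.

|H| = 0.1663 (-15.6 dB), φ = -80.4°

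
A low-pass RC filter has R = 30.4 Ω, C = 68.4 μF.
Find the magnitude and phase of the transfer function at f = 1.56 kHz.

Step 1 — Angular frequency: ω = 2π·1560 = 9802 rad/s.
Step 2 — Transfer function: H(jω) = 1/(1 + jωRC).
Step 3 — Denominator: 1 + jωRC = 1 + j·9802·30.4·6.84e-05 = 1 + j20.38.
Step 4 — H = 0.002402 - j0.04895.
Step 5 — Magnitude: |H| = 0.04901 (-26.2 dB); phase: φ = -87.2°.

|H| = 0.04901 (-26.2 dB), φ = -87.2°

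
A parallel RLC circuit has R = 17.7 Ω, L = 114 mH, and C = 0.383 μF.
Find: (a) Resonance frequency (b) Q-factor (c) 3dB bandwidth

Step 1 — Resonance: ω₀ = 1/√(LC) = 1/√(0.114·3.83e-07) = 4786 rad/s.
Step 2 — f₀ = ω₀/(2π) = 761.7 Hz.
Step 3 — Parallel Q: Q = R/(ω₀L) = 17.7/(4786·0.114) = 0.03244.
Step 4 — Bandwidth: Δω = ω₀/Q = 1.475e+05 rad/s; BW = Δω/(2π) = 2.348e+04 Hz.

(a) f₀ = 761.7 Hz  (b) Q = 0.03244  (c) BW = 2.348e+04 Hz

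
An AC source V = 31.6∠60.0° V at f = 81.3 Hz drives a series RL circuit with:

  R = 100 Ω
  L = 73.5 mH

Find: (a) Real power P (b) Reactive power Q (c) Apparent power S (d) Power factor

Step 1 — Angular frequency: ω = 2π·f = 2π·81.3 = 510.8 rad/s.
Step 2 — Component impedances:
  R: Z = R = 100 Ω
  L: Z = jωL = j·510.8·0.0735 = 0 + j37.55 Ω
Step 3 — Series combination: Z_total = R + L = 100 + j37.55 Ω = 106.8∠20.6° Ω.
Step 4 — Source phasor: V = 31.6∠60.0° V = 15.8 + j27.37 V.
Step 5 — Current: I = V / Z = 0.2285 + j0.1879 A = 0.2958∠39.4° A.
Step 6 — Complex power: S = V·I* = 8.752 + j3.286 VA.
Step 7 — Real power: P = Re(S) = 8.752 W.
Step 8 — Reactive power: Q = Im(S) = 3.286 VAR.
Step 9 — Apparent power: |S| = 9.348 VA.
Step 10 — Power factor: PF = P/|S| = 0.9362 (lagging).

(a) P = 8.752 W  (b) Q = 3.286 VAR  (c) S = 9.348 VA  (d) PF = 0.9362 (lagging)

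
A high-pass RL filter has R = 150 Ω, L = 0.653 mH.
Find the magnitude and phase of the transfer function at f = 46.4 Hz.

Step 1 — Angular frequency: ω = 2π·46.4 = 291.5 rad/s.
Step 2 — Transfer function: H(jω) = jωL/(R + jωL).
Step 3 — Numerator jωL = j·0.1904; denominator R + jωL = 150 + j0.1904.
Step 4 — H = 1.611e-06 + j0.001269.
Step 5 — Magnitude: |H| = 0.001269 (-57.9 dB); phase: φ = 89.9°.

|H| = 0.001269 (-57.9 dB), φ = 89.9°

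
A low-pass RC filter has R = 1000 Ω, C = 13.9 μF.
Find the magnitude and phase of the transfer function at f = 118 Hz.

Step 1 — Angular frequency: ω = 2π·118 = 741.4 rad/s.
Step 2 — Transfer function: H(jω) = 1/(1 + jωRC).
Step 3 — Denominator: 1 + jωRC = 1 + j·741.4·1000·1.39e-05 = 1 + j10.31.
Step 4 — H = 0.009328 - j0.09613.
Step 5 — Magnitude: |H| = 0.09658 (-20.3 dB); phase: φ = -84.5°.

|H| = 0.09658 (-20.3 dB), φ = -84.5°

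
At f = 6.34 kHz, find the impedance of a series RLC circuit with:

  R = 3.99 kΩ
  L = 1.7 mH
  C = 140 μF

Step 1 — Angular frequency: ω = 2π·f = 2π·6340 = 3.984e+04 rad/s.
Step 2 — Component impedances:
  R: Z = R = 3990 Ω
  L: Z = jωL = j·3.984e+04·0.0017 = 0 + j67.72 Ω
  C: Z = 1/(jωC) = -j/(ω·C) = 0 - j0.1793 Ω
Step 3 — Series combination: Z_total = R + L + C = 3990 + j67.54 Ω = 3991∠1.0° Ω.

Z = 3990 + j67.54 Ω = 3991∠1.0° Ω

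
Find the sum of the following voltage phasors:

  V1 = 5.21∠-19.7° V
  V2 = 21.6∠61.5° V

Step 1 — Convert each phasor to rectangular form:
  V1 = 5.21·(cos(-19.7°) + j·sin(-19.7°)) = 4.905 - j1.756 V
  V2 = 21.6·(cos(61.5°) + j·sin(61.5°)) = 10.31 + j18.98 V
Step 2 — Sum components: V_total = 15.21 + j17.23 V.
Step 3 — Convert to polar: |V_total| = 22.98 V, ∠V_total = 48.6°.

V_total = 22.98∠48.6° V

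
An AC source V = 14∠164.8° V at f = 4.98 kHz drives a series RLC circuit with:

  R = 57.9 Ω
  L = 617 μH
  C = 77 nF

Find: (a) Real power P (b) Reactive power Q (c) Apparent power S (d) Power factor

Step 1 — Angular frequency: ω = 2π·f = 2π·4980 = 3.129e+04 rad/s.
Step 2 — Component impedances:
  R: Z = R = 57.9 Ω
  L: Z = jωL = j·3.129e+04·0.000617 = 0 + j19.31 Ω
  C: Z = 1/(jωC) = -j/(ω·C) = 0 - j415 Ω
Step 3 — Series combination: Z_total = R + L + C = 57.9 - j395.7 Ω = 400∠-81.7° Ω.
Step 4 — Source phasor: V = 14∠164.8° V = -13.51 + j3.671 V.
Step 5 — Current: I = V / Z = -0.01397 - j0.03209 A = 0.035∠-113.5° A.
Step 6 — Complex power: S = V·I* = 0.07094 - j0.4849 VA.
Step 7 — Real power: P = Re(S) = 0.07094 W.
Step 8 — Reactive power: Q = Im(S) = -0.4849 VAR.
Step 9 — Apparent power: |S| = 0.4901 VA.
Step 10 — Power factor: PF = P/|S| = 0.1448 (leading).

(a) P = 0.07094 W  (b) Q = -0.4849 VAR  (c) S = 0.4901 VA  (d) PF = 0.1448 (leading)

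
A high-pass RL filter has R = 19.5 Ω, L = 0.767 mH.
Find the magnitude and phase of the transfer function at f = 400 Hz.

Step 1 — Angular frequency: ω = 2π·400 = 2513 rad/s.
Step 2 — Transfer function: H(jω) = jωL/(R + jωL).
Step 3 — Numerator jωL = j·1.928; denominator R + jωL = 19.5 + j1.928.
Step 4 — H = 0.009678 + j0.0979.
Step 5 — Magnitude: |H| = 0.09838 (-20.1 dB); phase: φ = 84.4°.

|H| = 0.09838 (-20.1 dB), φ = 84.4°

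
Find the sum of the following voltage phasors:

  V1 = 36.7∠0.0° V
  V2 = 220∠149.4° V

Step 1 — Convert each phasor to rectangular form:
  V1 = 36.7·(cos(0.0°) + j·sin(0.0°)) = 36.7 V
  V2 = 220·(cos(149.4°) + j·sin(149.4°)) = -189.4 + j112 V
Step 2 — Sum components: V_total = -152.7 + j112 V.
Step 3 — Convert to polar: |V_total| = 189.3 V, ∠V_total = 143.7°.

V_total = 189.3∠143.7° V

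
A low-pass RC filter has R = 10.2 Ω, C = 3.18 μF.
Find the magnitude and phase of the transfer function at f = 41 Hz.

Step 1 — Angular frequency: ω = 2π·41 = 257.6 rad/s.
Step 2 — Transfer function: H(jω) = 1/(1 + jωRC).
Step 3 — Denominator: 1 + jωRC = 1 + j·257.6·10.2·3.18e-06 = 1 + j0.008356.
Step 4 — H = 0.9999 - j0.008355.
Step 5 — Magnitude: |H| = 1 (-0.0 dB); phase: φ = -0.5°.

|H| = 1 (-0.0 dB), φ = -0.5°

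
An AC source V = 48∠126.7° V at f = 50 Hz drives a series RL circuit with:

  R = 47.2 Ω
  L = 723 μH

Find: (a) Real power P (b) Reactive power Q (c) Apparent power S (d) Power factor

Step 1 — Angular frequency: ω = 2π·f = 2π·50 = 314.2 rad/s.
Step 2 — Component impedances:
  R: Z = R = 47.2 Ω
  L: Z = jωL = j·314.2·0.000723 = 0 + j0.2271 Ω
Step 3 — Series combination: Z_total = R + L = 47.2 + j0.2271 Ω = 47.2∠0.3° Ω.
Step 4 — Source phasor: V = 48∠126.7° V = -28.69 + j38.49 V.
Step 5 — Current: I = V / Z = -0.6038 + j0.8183 A = 1.017∠126.4° A.
Step 6 — Complex power: S = V·I* = 48.81 + j0.2349 VA.
Step 7 — Real power: P = Re(S) = 48.81 W.
Step 8 — Reactive power: Q = Im(S) = 0.2349 VAR.
Step 9 — Apparent power: |S| = 48.81 VA.
Step 10 — Power factor: PF = P/|S| = 1 (lagging).

(a) P = 48.81 W  (b) Q = 0.2349 VAR  (c) S = 48.81 VA  (d) PF = 1 (lagging)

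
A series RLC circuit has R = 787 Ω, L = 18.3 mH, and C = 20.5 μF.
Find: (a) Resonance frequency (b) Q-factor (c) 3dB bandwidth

Step 1 — Resonance: ω₀ = 1/√(LC) = 1/√(0.0183·2.05e-05) = 1633 rad/s.
Step 2 — f₀ = ω₀/(2π) = 259.8 Hz.
Step 3 — Series Q: Q = ω₀L/R = 1633·0.0183/787 = 0.03796.
Step 4 — Bandwidth: Δω = ω₀/Q = 4.301e+04 rad/s; BW = Δω/(2π) = 6845 Hz.

(a) f₀ = 259.8 Hz  (b) Q = 0.03796  (c) BW = 6845 Hz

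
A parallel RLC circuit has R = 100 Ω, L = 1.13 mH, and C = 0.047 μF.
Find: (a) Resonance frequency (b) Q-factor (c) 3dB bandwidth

Step 1 — Resonance: ω₀ = 1/√(LC) = 1/√(0.00113·4.7e-08) = 1.372e+05 rad/s.
Step 2 — f₀ = ω₀/(2π) = 2.184e+04 Hz.
Step 3 — Parallel Q: Q = R/(ω₀L) = 100/(1.372e+05·0.00113) = 0.6449.
Step 4 — Bandwidth: Δω = ω₀/Q = 2.128e+05 rad/s; BW = Δω/(2π) = 3.386e+04 Hz.

(a) f₀ = 2.184e+04 Hz  (b) Q = 0.6449  (c) BW = 3.386e+04 Hz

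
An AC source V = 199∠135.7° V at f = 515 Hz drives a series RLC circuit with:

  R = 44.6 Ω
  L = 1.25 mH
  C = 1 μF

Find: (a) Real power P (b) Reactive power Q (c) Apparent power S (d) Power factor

Step 1 — Angular frequency: ω = 2π·f = 2π·515 = 3236 rad/s.
Step 2 — Component impedances:
  R: Z = R = 44.6 Ω
  L: Z = jωL = j·3236·0.00125 = 0 + j4.045 Ω
  C: Z = 1/(jωC) = -j/(ω·C) = 0 - j309 Ω
Step 3 — Series combination: Z_total = R + L + C = 44.6 - j305 Ω = 308.2∠-81.7° Ω.
Step 4 — Source phasor: V = 199∠135.7° V = -142.4 + j139 V.
Step 5 — Current: I = V / Z = -0.513 - j0.392 A = 0.6456∠-142.6° A.
Step 6 — Complex power: S = V·I* = 18.59 - j127.1 VA.
Step 7 — Real power: P = Re(S) = 18.59 W.
Step 8 — Reactive power: Q = Im(S) = -127.1 VAR.
Step 9 — Apparent power: |S| = 128.5 VA.
Step 10 — Power factor: PF = P/|S| = 0.1447 (leading).

(a) P = 18.59 W  (b) Q = -127.1 VAR  (c) S = 128.5 VA  (d) PF = 0.1447 (leading)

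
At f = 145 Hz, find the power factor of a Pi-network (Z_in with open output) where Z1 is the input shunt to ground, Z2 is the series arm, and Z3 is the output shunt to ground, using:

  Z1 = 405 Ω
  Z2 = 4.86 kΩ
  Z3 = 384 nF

Step 1 — Angular frequency: ω = 2π·f = 2π·145 = 911.1 rad/s.
Step 2 — Component impedances:
  Z1: Z = R = 405 Ω
  Z2: Z = R = 4860 Ω
  Z3: Z = 1/(jωC) = -j/(ω·C) = 0 - j2858 Ω
Step 3 — With open output, the series arm Z2 and the output shunt Z3 appear in series to ground: Z2 + Z3 = 4860 - j2858 Ω.
Step 4 — Parallel with input shunt Z1: Z_in = Z1 || (Z2 + Z3) = 380.9 - j13.06 Ω = 381.2∠-2.0° Ω.
Step 5 — Power factor: PF = cos(φ) = Re(Z)/|Z| = 380.94/381.16 = 0.9994.
Step 6 — Type: Im(Z) = -13.06 ⇒ leading (phase φ = -2.0°).

PF = 0.9994 (leading, φ = -2.0°)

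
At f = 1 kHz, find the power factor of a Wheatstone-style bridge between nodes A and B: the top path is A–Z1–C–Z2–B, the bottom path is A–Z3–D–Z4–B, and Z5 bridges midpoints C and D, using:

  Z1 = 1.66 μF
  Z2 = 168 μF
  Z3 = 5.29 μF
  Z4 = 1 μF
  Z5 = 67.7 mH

Step 1 — Angular frequency: ω = 2π·f = 2π·1000 = 6283 rad/s.
Step 2 — Component impedances:
  Z1: Z = 1/(jωC) = -j/(ω·C) = 0 - j95.88 Ω
  Z2: Z = 1/(jωC) = -j/(ω·C) = 0 - j0.9474 Ω
  Z3: Z = 1/(jωC) = -j/(ω·C) = 0 - j30.09 Ω
  Z4: Z = 1/(jωC) = -j/(ω·C) = 0 - j159.2 Ω
  Z5: Z = jωL = j·6283·0.0677 = 0 + j425.4 Ω
Step 3 — Bridge requires nodal analysis (the Z5 bridge couples midpoints C and D, so the two paths cannot be reduced to a simple series/parallel combination). Setting node B to ground and injecting 1 A at node A, the 3-node admittance system at A, C, D solves to V_A = Z_AB = 0 - j72.04 Ω = 72.04∠-90.0° Ω.
Step 4 — Power factor: PF = cos(φ) = Re(Z)/|Z| = 0/72.04 = 0.
Step 5 — Type: Im(Z) = -72.04 ⇒ leading (phase φ = -90.0°).

PF = 0 (leading, φ = -90.0°)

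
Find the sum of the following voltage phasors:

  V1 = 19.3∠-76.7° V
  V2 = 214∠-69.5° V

Step 1 — Convert each phasor to rectangular form:
  V1 = 19.3·(cos(-76.7°) + j·sin(-76.7°)) = 4.44 - j18.78 V
  V2 = 214·(cos(-69.5°) + j·sin(-69.5°)) = 74.94 - j200.4 V
Step 2 — Sum components: V_total = 79.38 - j219.2 V.
Step 3 — Convert to polar: |V_total| = 233.2 V, ∠V_total = -70.1°.

V_total = 233.2∠-70.1° V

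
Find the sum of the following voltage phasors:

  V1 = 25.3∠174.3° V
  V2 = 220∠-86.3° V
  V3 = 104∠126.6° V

Step 1 — Convert each phasor to rectangular form:
  V1 = 25.3·(cos(174.3°) + j·sin(174.3°)) = -25.17 + j2.513 V
  V2 = 220·(cos(-86.3°) + j·sin(-86.3°)) = 14.2 - j219.5 V
  V3 = 104·(cos(126.6°) + j·sin(126.6°)) = -62.01 + j83.49 V
Step 2 — Sum components: V_total = -72.99 - j133.5 V.
Step 3 — Convert to polar: |V_total| = 152.2 V, ∠V_total = -118.7°.

V_total = 152.2∠-118.7° V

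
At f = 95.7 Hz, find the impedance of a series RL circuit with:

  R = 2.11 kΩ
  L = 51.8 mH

Step 1 — Angular frequency: ω = 2π·f = 2π·95.7 = 601.3 rad/s.
Step 2 — Component impedances:
  R: Z = R = 2110 Ω
  L: Z = jωL = j·601.3·0.0518 = 0 + j31.15 Ω
Step 3 — Series combination: Z_total = R + L = 2110 + j31.15 Ω = 2110∠0.8° Ω.

Z = 2110 + j31.15 Ω = 2110∠0.8° Ω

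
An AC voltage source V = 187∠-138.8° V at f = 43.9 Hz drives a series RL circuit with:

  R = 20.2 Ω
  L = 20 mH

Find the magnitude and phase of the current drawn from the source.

Step 1 — Angular frequency: ω = 2π·f = 2π·43.9 = 275.8 rad/s.
Step 2 — Component impedances:
  R: Z = R = 20.2 Ω
  L: Z = jωL = j·275.8·0.02 = 0 + j5.517 Ω
Step 3 — Series combination: Z_total = R + L = 20.2 + j5.517 Ω = 20.94∠15.3° Ω.
Step 4 — Source phasor: V = 187∠-138.8° V = -140.7 - j123.2 V.
Step 5 — Ohm's law: I = V / Z_total = (-140.7 - j123.2) / (20.2 + j5.517) = -8.032 - j3.904 A.
Step 6 — Convert to polar: |I| = 8.93 A, ∠I = -154.1°.

I = 8.93∠-154.1° A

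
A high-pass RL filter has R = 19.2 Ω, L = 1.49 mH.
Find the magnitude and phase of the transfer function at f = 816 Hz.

Step 1 — Angular frequency: ω = 2π·816 = 5127 rad/s.
Step 2 — Transfer function: H(jω) = jωL/(R + jωL).
Step 3 — Numerator jωL = j·7.639; denominator R + jωL = 19.2 + j7.639.
Step 4 — H = 0.1367 + j0.3435.
Step 5 — Magnitude: |H| = 0.3697 (-8.6 dB); phase: φ = 68.3°.

|H| = 0.3697 (-8.6 dB), φ = 68.3°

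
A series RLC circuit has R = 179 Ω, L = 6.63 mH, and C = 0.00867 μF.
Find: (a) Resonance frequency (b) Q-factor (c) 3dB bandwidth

Step 1 — Resonance condition Im(Z)=0 gives ω₀ = 1/√(LC).
Step 2 — ω₀ = 1/√(0.00663·8.67e-09) = 1.319e+05 rad/s.
Step 3 — f₀ = ω₀/(2π) = 2.099e+04 Hz.
Step 4 — Series Q: Q = ω₀L/R = 1.319e+05·0.00663/179 = 4.885.
Step 5 — 3dB bandwidth: Δω = ω₀/Q = 2.7e+04 rad/s; BW = Δω/(2π) = 4297 Hz.

(a) f₀ = 2.099e+04 Hz  (b) Q = 4.885  (c) BW = 4297 Hz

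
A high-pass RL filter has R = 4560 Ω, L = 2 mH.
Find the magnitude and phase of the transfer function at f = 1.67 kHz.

Step 1 — Angular frequency: ω = 2π·1670 = 1.049e+04 rad/s.
Step 2 — Transfer function: H(jω) = jωL/(R + jωL).
Step 3 — Numerator jωL = j·20.99; denominator R + jωL = 4560 + j20.99.
Step 4 — H = 2.118e-05 + j0.004602.
Step 5 — Magnitude: |H| = 0.004602 (-46.7 dB); phase: φ = 89.7°.

|H| = 0.004602 (-46.7 dB), φ = 89.7°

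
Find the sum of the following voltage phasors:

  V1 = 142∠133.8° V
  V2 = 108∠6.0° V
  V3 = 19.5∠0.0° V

Step 1 — Convert each phasor to rectangular form:
  V1 = 142·(cos(133.8°) + j·sin(133.8°)) = -98.28 + j102.5 V
  V2 = 108·(cos(6.0°) + j·sin(6.0°)) = 107.4 + j11.29 V
  V3 = 19.5·(cos(0.0°) + j·sin(0.0°)) = 19.5 V
Step 2 — Sum components: V_total = 28.62 + j113.8 V.
Step 3 — Convert to polar: |V_total| = 117.3 V, ∠V_total = 75.9°.

V_total = 117.3∠75.9° V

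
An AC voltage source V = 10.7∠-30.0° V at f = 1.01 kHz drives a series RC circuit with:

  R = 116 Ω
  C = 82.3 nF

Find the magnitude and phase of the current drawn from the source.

Step 1 — Angular frequency: ω = 2π·f = 2π·1010 = 6346 rad/s.
Step 2 — Component impedances:
  R: Z = R = 116 Ω
  C: Z = 1/(jωC) = -j/(ω·C) = 0 - j1915 Ω
Step 3 — Series combination: Z_total = R + C = 116 - j1915 Ω = 1918∠-86.5° Ω.
Step 4 — Source phasor: V = 10.7∠-30.0° V = 9.266 - j5.35 V.
Step 5 — Ohm's law: I = V / Z_total = (9.266 - j5.35) / (116 - j1915) = 0.003076 + j0.004653 A.
Step 6 — Convert to polar: |I| = 0.005578 A, ∠I = 56.5°.

I = 0.005578∠56.5° A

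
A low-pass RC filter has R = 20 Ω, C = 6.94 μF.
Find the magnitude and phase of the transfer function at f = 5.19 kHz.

Step 1 — Angular frequency: ω = 2π·5190 = 3.261e+04 rad/s.
Step 2 — Transfer function: H(jω) = 1/(1 + jωRC).
Step 3 — Denominator: 1 + jωRC = 1 + j·3.261e+04·20·6.94e-06 = 1 + j4.526.
Step 4 — H = 0.04654 - j0.2107.
Step 5 — Magnitude: |H| = 0.2157 (-13.3 dB); phase: φ = -77.5°.

|H| = 0.2157 (-13.3 dB), φ = -77.5°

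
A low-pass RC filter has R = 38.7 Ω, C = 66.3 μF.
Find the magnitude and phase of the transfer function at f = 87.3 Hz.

Step 1 — Angular frequency: ω = 2π·87.3 = 548.5 rad/s.
Step 2 — Transfer function: H(jω) = 1/(1 + jωRC).
Step 3 — Denominator: 1 + jωRC = 1 + j·548.5·38.7·6.63e-05 = 1 + j1.407.
Step 4 — H = 0.3355 - j0.4722.
Step 5 — Magnitude: |H| = 0.5792 (-4.7 dB); phase: φ = -54.6°.

|H| = 0.5792 (-4.7 dB), φ = -54.6°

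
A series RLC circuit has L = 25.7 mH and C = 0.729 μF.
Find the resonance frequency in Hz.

Step 1 — Resonance condition Im(Z)=0 gives ω₀ = 1/√(LC).
Step 2 — ω₀ = 1/√(0.0257·7.29e-07) = 7306 rad/s.
Step 3 — f₀ = ω₀/(2π) = 1163 Hz.

f₀ = 1163 Hz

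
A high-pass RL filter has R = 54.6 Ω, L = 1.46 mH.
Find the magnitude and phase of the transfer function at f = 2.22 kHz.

Step 1 — Angular frequency: ω = 2π·2220 = 1.395e+04 rad/s.
Step 2 — Transfer function: H(jω) = jωL/(R + jωL).
Step 3 — Numerator jωL = j·20.37; denominator R + jωL = 54.6 + j20.37.
Step 4 — H = 0.1221 + j0.3274.
Step 5 — Magnitude: |H| = 0.3495 (-9.1 dB); phase: φ = 69.5°.

|H| = 0.3495 (-9.1 dB), φ = 69.5°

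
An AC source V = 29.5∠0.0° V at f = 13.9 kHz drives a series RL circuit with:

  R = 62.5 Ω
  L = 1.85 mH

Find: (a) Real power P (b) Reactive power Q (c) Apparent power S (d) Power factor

Step 1 — Angular frequency: ω = 2π·f = 2π·1.39e+04 = 8.734e+04 rad/s.
Step 2 — Component impedances:
  R: Z = R = 62.5 Ω
  L: Z = jωL = j·8.734e+04·0.00185 = 0 + j161.6 Ω
Step 3 — Series combination: Z_total = R + L = 62.5 + j161.6 Ω = 173.2∠68.9° Ω.
Step 4 — Source phasor: V = 29.5∠0.0° V = 29.5 V.
Step 5 — Current: I = V / Z = 0.06143 - j0.1588 A = 0.1703∠-68.9° A.
Step 6 — Complex power: S = V·I* = 1.812 + j4.685 VA.
Step 7 — Real power: P = Re(S) = 1.812 W.
Step 8 — Reactive power: Q = Im(S) = 4.685 VAR.
Step 9 — Apparent power: |S| = 5.023 VA.
Step 10 — Power factor: PF = P/|S| = 0.3608 (lagging).

(a) P = 1.812 W  (b) Q = 4.685 VAR  (c) S = 5.023 VA  (d) PF = 0.3608 (lagging)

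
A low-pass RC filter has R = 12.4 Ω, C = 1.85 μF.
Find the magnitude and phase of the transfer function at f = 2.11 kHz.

Step 1 — Angular frequency: ω = 2π·2110 = 1.326e+04 rad/s.
Step 2 — Transfer function: H(jω) = 1/(1 + jωRC).
Step 3 — Denominator: 1 + jωRC = 1 + j·1.326e+04·12.4·1.85e-06 = 1 + j0.3041.
Step 4 — H = 0.9153 - j0.2784.
Step 5 — Magnitude: |H| = 0.9567 (-0.4 dB); phase: φ = -16.9°.

|H| = 0.9567 (-0.4 dB), φ = -16.9°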